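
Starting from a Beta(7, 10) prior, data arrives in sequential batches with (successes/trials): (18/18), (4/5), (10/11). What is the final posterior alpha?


In sequential Bayesian updating, we sum all successes.
Total successes = 32
Final alpha = 7 + 32 = 39

39


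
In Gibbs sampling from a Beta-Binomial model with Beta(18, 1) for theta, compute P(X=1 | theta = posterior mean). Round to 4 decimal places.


Posterior mean = alpha/(alpha+beta) = 18/19 = 0.9474
P(X=1|theta=mean) = theta = 0.9474

0.9474


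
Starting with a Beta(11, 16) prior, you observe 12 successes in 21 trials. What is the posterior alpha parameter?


For a Beta-Binomial conjugate model:
Posterior alpha = prior alpha + number of successes
= 11 + 12 = 23

23


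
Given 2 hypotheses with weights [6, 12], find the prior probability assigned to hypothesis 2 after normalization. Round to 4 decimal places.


To normalize, divide each weight by the sum of all weights.
Sum = 18
Prior(H2) = 12/18 = 0.6667

0.6667


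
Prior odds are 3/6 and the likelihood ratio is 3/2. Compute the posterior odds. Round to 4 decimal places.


Posterior odds = prior odds * likelihood ratio
= (3/6) * (3/2)
= 9 / 12
= 0.75

0.75


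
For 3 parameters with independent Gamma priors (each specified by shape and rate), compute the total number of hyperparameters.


A Gamma prior has 2 hyperparameters per parameter.
Total = 3 * 2 = 6

6


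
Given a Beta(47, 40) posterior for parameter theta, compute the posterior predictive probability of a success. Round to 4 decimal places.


For a Beta-Bernoulli model, the predictive probability is the mean:
P(success) = 47/(47+40) = 47/87 = 0.5402

0.5402


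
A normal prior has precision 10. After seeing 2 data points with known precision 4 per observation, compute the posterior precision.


In the conjugate normal model, precisions add:
tau_posterior = tau_prior + n * tau_data
= 10 + 2*4 = 18

18


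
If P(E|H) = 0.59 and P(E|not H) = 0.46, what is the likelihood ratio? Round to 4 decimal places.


Likelihood ratio = P(E|H) / P(E|not H)
= 0.59 / 0.46
= 1.2826

1.2826


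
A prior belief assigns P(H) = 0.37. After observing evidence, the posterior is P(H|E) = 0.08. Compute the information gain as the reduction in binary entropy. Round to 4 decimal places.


H(prior) = -0.37*log2(0.37) - 0.63*log2(0.63)
= 0.9507
H(post) = -0.08*log2(0.08) - 0.92*log2(0.92)
= 0.4022
IG = 0.9507 - 0.4022 = 0.5485

0.5485


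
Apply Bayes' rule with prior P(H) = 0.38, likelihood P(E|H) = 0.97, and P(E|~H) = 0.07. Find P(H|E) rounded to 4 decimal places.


Step 1: Compute marginal P(E) = P(E|H)P(H) + P(E|~H)P(~H)
= 0.97*0.38 + 0.07*0.62 = 0.412
Step 2: P(H|E) = P(E|H)P(H)/P(E) = 0.3686/0.412
= 0.8947

0.8947


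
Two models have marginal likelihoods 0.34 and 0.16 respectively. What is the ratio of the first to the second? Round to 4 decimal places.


Evidence ratio = 0.34 / 0.16
= 2.125

2.125


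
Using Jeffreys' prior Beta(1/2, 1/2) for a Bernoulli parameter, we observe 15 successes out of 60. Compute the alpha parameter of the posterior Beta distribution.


Conjugate update: Beta(0.5 + k, 0.5 + n - k).
k = 15, n - k = 45
Posterior alpha = 0.5 + k = 0.5 + 15 = 15.5

15.5


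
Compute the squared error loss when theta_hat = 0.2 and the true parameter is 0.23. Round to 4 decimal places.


L = (theta_hat - theta_true)^2
= (0.2 - 0.23)^2
= -0.03^2 = 0.0009

0.0009


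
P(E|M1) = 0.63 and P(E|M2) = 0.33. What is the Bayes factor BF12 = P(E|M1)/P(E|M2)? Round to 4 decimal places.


Bayes factor BF12 = P(E|M1) / P(E|M2)
= 0.63 / 0.33
= 1.9091

1.9091


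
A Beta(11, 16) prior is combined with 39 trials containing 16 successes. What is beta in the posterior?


In conjugate updating:
beta_posterior = beta_prior + (n - k)
= 16 + (39 - 16)
= 16 + 23 = 39

39


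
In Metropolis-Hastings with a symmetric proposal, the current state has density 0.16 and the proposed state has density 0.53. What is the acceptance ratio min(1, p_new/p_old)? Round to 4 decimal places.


Ratio = p_new / p_old = 0.53 / 0.16 = 3.3125
Acceptance = min(1, 3.3125) = 1.0

1.0


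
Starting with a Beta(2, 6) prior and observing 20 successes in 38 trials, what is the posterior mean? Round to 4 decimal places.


Posterior parameters: alpha = 2 + 20 = 22
beta = 6 + 18 = 24
Posterior mean = alpha / (alpha + beta) = 22 / 46
= 0.4783

0.4783


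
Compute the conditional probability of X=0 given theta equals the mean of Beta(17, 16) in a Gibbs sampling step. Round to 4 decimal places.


Mean of Beta(17, 16) = 0.5152
P(X=0 | theta=0.5152) = 0.4848

0.4848


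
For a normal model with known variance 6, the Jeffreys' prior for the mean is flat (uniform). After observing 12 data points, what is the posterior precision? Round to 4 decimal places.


Jeffreys' prior for normal mean (known variance) is flat.
Prior precision = 0.
Posterior precision = prior_prec + n/sigma^2 = 0 + 12/6
= 2.0

2.0


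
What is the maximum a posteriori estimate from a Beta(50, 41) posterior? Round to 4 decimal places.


The MAP estimate equals the mode of the distribution.
Mode of Beta(a,b) = (a-1)/(a+b-2)
= 49/89
= 0.5506

0.5506


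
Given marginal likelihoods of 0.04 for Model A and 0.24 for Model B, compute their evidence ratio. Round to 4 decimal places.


Ratio = ML(A) / ML(B) = 0.04/0.24
= 0.1667

0.1667


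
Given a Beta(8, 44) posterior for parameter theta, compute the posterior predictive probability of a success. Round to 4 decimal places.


For a Beta-Bernoulli model, the predictive probability is the mean:
P(success) = 8/(8+44) = 8/52 = 0.1538

0.1538


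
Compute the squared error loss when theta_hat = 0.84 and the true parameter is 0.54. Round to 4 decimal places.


L = (theta_hat - theta_true)^2
= (0.84 - 0.54)^2
= 0.3^2 = 0.09

0.09


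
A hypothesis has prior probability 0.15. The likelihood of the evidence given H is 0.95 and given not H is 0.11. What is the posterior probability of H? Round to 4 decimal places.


Using Bayes' theorem:
P(E) = 0.15 * 0.95 + 0.85 * 0.11
P(E) = 0.236
P(H|E) = (0.15 * 0.95) / 0.236 = 0.6038

0.6038


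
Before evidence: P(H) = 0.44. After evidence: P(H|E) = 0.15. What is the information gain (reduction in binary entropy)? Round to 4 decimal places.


Prior entropy = 0.9896
Posterior entropy = 0.6098
Information gain = 0.9896 - 0.6098 = 0.3797

0.3797


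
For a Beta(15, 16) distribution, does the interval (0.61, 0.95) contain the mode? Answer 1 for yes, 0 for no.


Mode of Beta(a,b) = (a-1)/(a+b-2)
= (15-1)/(15+16-2) = 0.4828
Check: 0.61 <= 0.4828 <= 0.95?
Result: 0

0


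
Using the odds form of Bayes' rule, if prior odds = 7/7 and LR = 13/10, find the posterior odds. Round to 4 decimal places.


Bayes' rule in odds form: posterior odds = prior odds * LR
= (7 * 13) / (7 * 10)
= 91/70 = 1.3

1.3


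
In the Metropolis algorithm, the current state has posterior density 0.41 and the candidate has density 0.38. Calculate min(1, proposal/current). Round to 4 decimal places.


Ratio = 0.38/0.41 = 0.9268
Acceptance probability = min(1, 0.9268)
= 0.9268

0.9268


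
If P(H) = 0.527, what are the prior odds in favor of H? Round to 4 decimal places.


Prior odds = P(H) / (1 - P(H))
= 0.527 / 0.473
= 1.1142

1.1142


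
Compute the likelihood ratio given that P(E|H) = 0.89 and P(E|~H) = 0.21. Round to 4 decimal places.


LR = P(E|H) / P(E|~H)
= 0.89 / 0.21 = 4.2381

4.2381


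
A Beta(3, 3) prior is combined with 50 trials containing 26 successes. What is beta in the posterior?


In conjugate updating:
beta_posterior = beta_prior + (n - k)
= 3 + (50 - 26)
= 3 + 24 = 27

27


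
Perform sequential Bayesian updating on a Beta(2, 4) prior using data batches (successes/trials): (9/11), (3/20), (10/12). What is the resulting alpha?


Accumulate successes: 22
Posterior alpha = prior alpha + sum of successes
= 2 + 22 = 24

24


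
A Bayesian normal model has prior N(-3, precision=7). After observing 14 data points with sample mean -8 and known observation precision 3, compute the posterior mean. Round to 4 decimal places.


Posterior mean = (prior_precision * prior_mean + n * data_precision * data_mean) / (prior_precision + n * data_precision)
Numerator = 7*-3 + 14*3*-8 = -357
Denominator = 7 + 14*3 = 49
Posterior mean = -7.2857

-7.2857


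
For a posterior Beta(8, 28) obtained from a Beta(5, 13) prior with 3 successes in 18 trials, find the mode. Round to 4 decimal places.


Mode = (alpha - 1) / (alpha + beta - 2)
= 7 / 34
= 0.2059

0.2059


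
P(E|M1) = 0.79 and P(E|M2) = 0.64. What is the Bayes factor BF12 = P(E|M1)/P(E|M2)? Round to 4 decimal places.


Bayes factor BF12 = P(E|M1) / P(E|M2)
= 0.79 / 0.64
= 1.2344

1.2344


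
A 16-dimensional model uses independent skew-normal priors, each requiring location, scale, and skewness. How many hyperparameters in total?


Per parameter: 3 (location, scale, and skewness).
Total = 16 * 3 = 48

48


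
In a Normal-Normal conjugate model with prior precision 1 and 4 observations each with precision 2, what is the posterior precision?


Posterior precision = prior precision + n * observation precision
= 1 + 4 * 2
= 1 + 8 = 9

9


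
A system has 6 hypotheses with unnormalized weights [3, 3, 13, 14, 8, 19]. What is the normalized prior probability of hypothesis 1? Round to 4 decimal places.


The normalized prior is the weight divided by the total.
Total weight = 60
P(H1) = 3 / 60 = 0.05

0.05


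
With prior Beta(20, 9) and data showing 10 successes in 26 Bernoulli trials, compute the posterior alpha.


Conjugate update: alpha_posterior = alpha_prior + k
= 20 + 10 = 30

30


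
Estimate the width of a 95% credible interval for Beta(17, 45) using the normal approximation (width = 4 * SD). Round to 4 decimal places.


For Beta(a,b): Var = ab/((a+b)^2(a+b+1))
Var = 0.0032, SD = 0.0562
Approximate 95% CI width = 4 * 0.0562 = 0.2248

0.2248


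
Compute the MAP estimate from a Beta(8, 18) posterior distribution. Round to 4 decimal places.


MAP = mode of Beta distribution
= (alpha - 1)/(alpha + beta - 2)
= (8-1)/(8+18-2)
= 7/24 = 0.2917

0.2917


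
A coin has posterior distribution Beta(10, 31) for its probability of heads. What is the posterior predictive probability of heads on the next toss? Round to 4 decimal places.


Posterior predictive = E[theta] = alpha/(alpha+beta)
= 10/41
= 0.2439

0.2439


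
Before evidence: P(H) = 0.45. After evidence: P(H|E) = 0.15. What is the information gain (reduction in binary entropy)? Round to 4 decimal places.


Prior entropy = 0.9928
Posterior entropy = 0.6098
Information gain = 0.9928 - 0.6098 = 0.3829

0.3829


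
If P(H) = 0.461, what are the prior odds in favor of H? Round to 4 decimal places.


Prior odds = P(H) / (1 - P(H))
= 0.461 / 0.539
= 0.8553

0.8553


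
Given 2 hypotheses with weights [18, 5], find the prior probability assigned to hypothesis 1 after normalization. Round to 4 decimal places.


To normalize, divide each weight by the sum of all weights.
Sum = 23
Prior(H1) = 18/23 = 0.7826

0.7826


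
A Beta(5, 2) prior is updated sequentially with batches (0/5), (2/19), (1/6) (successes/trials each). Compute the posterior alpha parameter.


Sequential conjugate updating is equivalent to a single batch update.
Total successes across all batches = 3
alpha_posterior = alpha_prior + total_successes = 5 + 3
= 8

8


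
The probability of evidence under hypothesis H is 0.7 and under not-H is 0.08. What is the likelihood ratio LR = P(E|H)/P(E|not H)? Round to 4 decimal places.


LR = 0.7 / 0.08
= 8.75

8.75


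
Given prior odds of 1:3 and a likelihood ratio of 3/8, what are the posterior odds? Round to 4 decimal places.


Posterior odds = prior odds * LR
Prior odds = 1/3 = 0.3333
LR = 3/8 = 0.375
Posterior odds = 0.3333 * 0.375 = 0.125

0.125


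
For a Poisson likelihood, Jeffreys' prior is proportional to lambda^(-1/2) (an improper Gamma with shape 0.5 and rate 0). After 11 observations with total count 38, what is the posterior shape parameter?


Jeffreys' prior for Poisson is proportional to lambda^(-1/2).
Posterior is Gamma(0.5 + S, 0 + n) = Gamma(0.5 + 38, 11).
Posterior shape = 0.5 + S = 0.5 + 38 = 38.5

38.5


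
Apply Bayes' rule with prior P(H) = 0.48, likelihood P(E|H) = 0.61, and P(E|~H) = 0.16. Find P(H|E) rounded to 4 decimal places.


Step 1: Compute marginal P(E) = P(E|H)P(H) + P(E|~H)P(~H)
= 0.61*0.48 + 0.16*0.52 = 0.376
Step 2: P(H|E) = P(E|H)P(H)/P(E) = 0.2928/0.376
= 0.7787

0.7787


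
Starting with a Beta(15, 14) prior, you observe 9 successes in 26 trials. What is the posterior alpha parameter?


For a Beta-Binomial conjugate model:
Posterior alpha = prior alpha + number of successes
= 15 + 9 = 24

24


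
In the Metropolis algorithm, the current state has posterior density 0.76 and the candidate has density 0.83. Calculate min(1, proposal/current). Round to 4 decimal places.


Ratio = 0.83/0.76 = 1.0921
Acceptance probability = min(1, 1.0921)
= 1.0

1.0


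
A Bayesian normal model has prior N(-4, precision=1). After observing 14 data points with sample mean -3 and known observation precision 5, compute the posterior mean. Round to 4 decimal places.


Posterior mean = (prior_precision * prior_mean + n * data_precision * data_mean) / (prior_precision + n * data_precision)
Numerator = 1*-4 + 14*5*-3 = -214
Denominator = 1 + 14*5 = 71
Posterior mean = -3.0141

-3.0141


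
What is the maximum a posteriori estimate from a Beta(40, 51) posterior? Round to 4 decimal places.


The MAP estimate equals the mode of the distribution.
Mode of Beta(a,b) = (a-1)/(a+b-2)
= 39/89
= 0.4382

0.4382


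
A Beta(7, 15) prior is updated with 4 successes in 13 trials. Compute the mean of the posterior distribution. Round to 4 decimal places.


After update: Beta(11, 24)
Mean = 11 / (11 + 24) = 11 / 35
= 0.3143

0.3143


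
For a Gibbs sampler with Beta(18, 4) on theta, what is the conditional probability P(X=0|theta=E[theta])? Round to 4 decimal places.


E[theta] = 18/(18+4) = 0.8182
P(X=0|theta) = 1 - theta = 0.1818

0.1818


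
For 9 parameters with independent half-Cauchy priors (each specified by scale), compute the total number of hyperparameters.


A half-Cauchy prior has 1 hyperparameter per parameter.
Total = 9 * 1 = 9

9


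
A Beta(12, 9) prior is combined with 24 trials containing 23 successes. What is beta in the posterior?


In conjugate updating:
beta_posterior = beta_prior + (n - k)
= 9 + (24 - 23)
= 9 + 1 = 10

10


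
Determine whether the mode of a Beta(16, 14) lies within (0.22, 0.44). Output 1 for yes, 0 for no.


First find the mode: (a-1)/(a+b-2) = 0.5357
Is 0.5357 in (0.22, 0.44)? 0

0


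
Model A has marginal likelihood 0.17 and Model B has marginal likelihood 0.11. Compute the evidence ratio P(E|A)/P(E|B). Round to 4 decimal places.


Evidence ratio = P(E|A) / P(E|B)
= 0.17 / 0.11
= 1.5455

1.5455


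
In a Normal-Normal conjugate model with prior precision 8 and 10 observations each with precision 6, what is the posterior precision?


Posterior precision = prior precision + n * observation precision
= 8 + 10 * 6
= 8 + 60 = 68

68


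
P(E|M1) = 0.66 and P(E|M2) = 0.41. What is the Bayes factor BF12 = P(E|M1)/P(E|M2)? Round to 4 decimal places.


Bayes factor BF12 = P(E|M1) / P(E|M2)
= 0.66 / 0.41
= 1.6098

1.6098


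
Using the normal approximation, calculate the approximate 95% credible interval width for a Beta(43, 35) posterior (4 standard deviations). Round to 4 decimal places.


Var(Beta) = 43*35/(78^2 * 79) = 0.0031
SD = 0.056
Width ~ 4*SD = 0.2238

0.2238


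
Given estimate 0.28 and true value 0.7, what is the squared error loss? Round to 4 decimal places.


Squared error = (estimate - true)^2
Difference = -0.42
Loss = -0.42^2 = 0.1764

0.1764


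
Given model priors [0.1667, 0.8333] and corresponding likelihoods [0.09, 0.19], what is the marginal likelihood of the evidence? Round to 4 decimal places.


P(E) = sum_i P(M_i) P(E|M_i)
= 0.015 + 0.1583
= 0.1733

0.1733


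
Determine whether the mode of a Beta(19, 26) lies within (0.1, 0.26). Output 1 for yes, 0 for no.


First find the mode: (a-1)/(a+b-2) = 0.4186
Is 0.4186 in (0.1, 0.26)? 0

0


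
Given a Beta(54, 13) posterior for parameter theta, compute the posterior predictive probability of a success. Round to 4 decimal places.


For a Beta-Bernoulli model, the predictive probability is the mean:
P(success) = 54/(54+13) = 54/67 = 0.806

0.806


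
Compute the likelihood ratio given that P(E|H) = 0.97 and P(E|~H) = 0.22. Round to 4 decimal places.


LR = P(E|H) / P(E|~H)
= 0.97 / 0.22 = 4.4091

4.4091


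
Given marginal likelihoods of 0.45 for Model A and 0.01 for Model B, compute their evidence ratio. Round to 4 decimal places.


Ratio = ML(A) / ML(B) = 0.45/0.01
= 45.0

45.0


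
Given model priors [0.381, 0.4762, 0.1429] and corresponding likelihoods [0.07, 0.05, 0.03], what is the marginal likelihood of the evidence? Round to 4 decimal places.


P(E) = sum_i P(M_i) P(E|M_i)
= 0.0267 + 0.0238 + 0.0043
= 0.0548

0.0548


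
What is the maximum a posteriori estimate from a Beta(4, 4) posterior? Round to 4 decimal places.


The MAP estimate equals the mode of the distribution.
Mode of Beta(a,b) = (a-1)/(a+b-2)
= 3/6
= 0.5

0.5


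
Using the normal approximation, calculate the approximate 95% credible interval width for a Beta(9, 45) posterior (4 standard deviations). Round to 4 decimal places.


Var(Beta) = 9*45/(54^2 * 55) = 0.0025
SD = 0.0503
Width ~ 4*SD = 0.201

0.201


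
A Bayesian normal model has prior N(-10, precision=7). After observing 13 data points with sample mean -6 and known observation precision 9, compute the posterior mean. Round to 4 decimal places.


Posterior mean = (prior_precision * prior_mean + n * data_precision * data_mean) / (prior_precision + n * data_precision)
Numerator = 7*-10 + 13*9*-6 = -772
Denominator = 7 + 13*9 = 124
Posterior mean = -6.2258

-6.2258


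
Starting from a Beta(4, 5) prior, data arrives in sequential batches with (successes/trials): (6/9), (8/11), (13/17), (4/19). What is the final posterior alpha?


In sequential Bayesian updating, we sum all successes.
Total successes = 31
Final alpha = 4 + 31 = 35

35


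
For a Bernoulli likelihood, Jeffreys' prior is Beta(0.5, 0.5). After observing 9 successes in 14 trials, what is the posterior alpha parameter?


Jeffreys' prior for Bernoulli is Beta(0.5, 0.5).
Posterior is Beta(0.5 + k, 0.5 + n - k).
Posterior alpha = 0.5 + k = 0.5 + 9 = 9.5

9.5


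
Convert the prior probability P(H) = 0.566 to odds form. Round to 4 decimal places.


P(not H) = 1 - 0.566 = 0.434
Odds = 0.566 / 0.434 = 1.3041

1.3041


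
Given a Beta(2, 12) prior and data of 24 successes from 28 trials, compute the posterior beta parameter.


Number of failures = 28 - 24 = 4
Posterior beta = 12 + 4 = 16

16


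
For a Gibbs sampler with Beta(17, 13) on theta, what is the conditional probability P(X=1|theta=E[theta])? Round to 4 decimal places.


E[theta] = 17/(17+13) = 0.5667
P(X=1|theta) = theta = 0.5667

0.5667


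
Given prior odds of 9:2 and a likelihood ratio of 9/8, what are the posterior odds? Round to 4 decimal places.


Posterior odds = prior odds * LR
Prior odds = 9/2 = 4.5
LR = 9/8 = 1.125
Posterior odds = 4.5 * 1.125 = 5.0625

5.0625


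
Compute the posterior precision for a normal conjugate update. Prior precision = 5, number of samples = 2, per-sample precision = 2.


tau_post = tau_0 + n * tau
= 5 + 2 * 2 = 9

9


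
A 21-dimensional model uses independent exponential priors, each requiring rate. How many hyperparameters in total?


Per parameter: 1 (rate).
Total = 21 * 1 = 21

21


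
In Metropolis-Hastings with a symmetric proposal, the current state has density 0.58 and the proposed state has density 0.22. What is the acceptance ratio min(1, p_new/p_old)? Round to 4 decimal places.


Ratio = p_new / p_old = 0.22 / 0.58 = 0.3793
Acceptance = min(1, 0.3793) = 0.3793

0.3793


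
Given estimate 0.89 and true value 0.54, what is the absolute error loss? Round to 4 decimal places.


Absolute error = |estimate - true|
= |0.35| = 0.35

0.35


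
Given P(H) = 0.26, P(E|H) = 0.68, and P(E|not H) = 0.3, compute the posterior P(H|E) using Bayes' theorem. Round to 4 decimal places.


By Bayes' theorem: P(H|E) = P(E|H)*P(H) / P(E)
P(E) = P(E|H)*P(H) + P(E|not H)*P(not H)
P(E) = 0.68*0.26 + 0.3*0.74 = 0.3988
P(H|E) = 0.68*0.26 / 0.3988 = 0.4433

0.4433


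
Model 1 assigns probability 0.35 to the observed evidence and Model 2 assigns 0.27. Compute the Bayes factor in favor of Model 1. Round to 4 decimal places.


BF = P(data|M1) / P(data|M2)
= 0.35 / 0.27 = 1.2963

1.2963


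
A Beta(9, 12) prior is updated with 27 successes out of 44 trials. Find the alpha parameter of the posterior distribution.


In the Beta-Binomial conjugate update:
alpha_post = alpha_prior + successes
= 9 + 27
= 36

36


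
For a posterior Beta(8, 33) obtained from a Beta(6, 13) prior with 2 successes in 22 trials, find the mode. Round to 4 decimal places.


Mode = (alpha - 1) / (alpha + beta - 2)
= 7 / 39
= 0.1795

0.1795


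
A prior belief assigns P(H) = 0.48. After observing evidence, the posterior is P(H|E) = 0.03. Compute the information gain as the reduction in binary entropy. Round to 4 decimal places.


H(prior) = -0.48*log2(0.48) - 0.52*log2(0.52)
= 0.9988
H(post) = -0.03*log2(0.03) - 0.97*log2(0.97)
= 0.1944
IG = 0.9988 - 0.1944 = 0.8045

0.8045


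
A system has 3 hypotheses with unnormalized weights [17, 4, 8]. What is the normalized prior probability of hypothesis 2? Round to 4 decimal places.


The normalized prior is the weight divided by the total.
Total weight = 29
P(H2) = 4 / 29 = 0.1379

0.1379


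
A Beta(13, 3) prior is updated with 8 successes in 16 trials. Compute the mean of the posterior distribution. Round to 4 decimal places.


After update: Beta(21, 11)
Mean = 21 / (21 + 11) = 21 / 32
= 0.6562

0.6562


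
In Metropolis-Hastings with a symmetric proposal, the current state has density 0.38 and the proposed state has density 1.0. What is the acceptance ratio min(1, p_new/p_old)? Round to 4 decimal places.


Ratio = p_new / p_old = 1.0 / 0.38 = 2.6316
Acceptance = min(1, 2.6316) = 1.0

1.0


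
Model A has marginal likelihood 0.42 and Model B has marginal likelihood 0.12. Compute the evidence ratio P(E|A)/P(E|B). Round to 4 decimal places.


Evidence ratio = P(E|A) / P(E|B)
= 0.42 / 0.12
= 3.5

3.5


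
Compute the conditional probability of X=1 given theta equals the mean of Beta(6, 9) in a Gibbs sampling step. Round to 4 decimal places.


Mean of Beta(6, 9) = 0.4
P(X=1 | theta=0.4) = 0.4

0.4


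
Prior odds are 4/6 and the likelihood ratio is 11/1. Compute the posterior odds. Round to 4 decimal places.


Posterior odds = prior odds * likelihood ratio
= (4/6) * (11/1)
= 44 / 6
= 7.3333

7.3333


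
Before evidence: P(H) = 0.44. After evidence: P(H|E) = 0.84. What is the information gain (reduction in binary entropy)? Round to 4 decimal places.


Prior entropy = 0.9896
Posterior entropy = 0.6343
Information gain = 0.9896 - 0.6343 = 0.3553

0.3553


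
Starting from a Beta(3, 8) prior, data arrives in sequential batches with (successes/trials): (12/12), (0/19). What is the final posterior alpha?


In sequential Bayesian updating, we sum all successes.
Total successes = 12
Final alpha = 3 + 12 = 15

15


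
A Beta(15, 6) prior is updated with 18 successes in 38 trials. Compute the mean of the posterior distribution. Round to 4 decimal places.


After update: Beta(33, 26)
Mean = 33 / (33 + 26) = 33 / 59
= 0.5593

0.5593


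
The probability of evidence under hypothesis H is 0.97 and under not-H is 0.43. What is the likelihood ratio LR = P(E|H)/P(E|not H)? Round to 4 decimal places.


LR = 0.97 / 0.43
= 2.2558

2.2558


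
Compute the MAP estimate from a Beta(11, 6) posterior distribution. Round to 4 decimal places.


MAP = mode of Beta distribution
= (alpha - 1)/(alpha + beta - 2)
= (11-1)/(11+6-2)
= 10/15 = 0.6667

0.6667


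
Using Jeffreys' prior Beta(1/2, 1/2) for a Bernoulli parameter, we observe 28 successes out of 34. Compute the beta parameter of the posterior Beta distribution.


Conjugate update: Beta(0.5 + k, 0.5 + n - k).
k = 28, n - k = 6
Posterior beta = 0.5 + (n - k) = 0.5 + 6 = 6.5

6.5


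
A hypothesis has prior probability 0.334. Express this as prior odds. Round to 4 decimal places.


Odds = P(H) / P(not H) = 0.334 / 0.666
= 0.5015

0.5015


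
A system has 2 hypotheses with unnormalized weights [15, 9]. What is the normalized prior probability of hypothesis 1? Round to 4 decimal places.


The normalized prior is the weight divided by the total.
Total weight = 24
P(H1) = 15 / 24 = 0.625

0.625


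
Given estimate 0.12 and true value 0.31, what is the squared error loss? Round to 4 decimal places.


Squared error = (estimate - true)^2
Difference = -0.19
Loss = -0.19^2 = 0.0361

0.0361


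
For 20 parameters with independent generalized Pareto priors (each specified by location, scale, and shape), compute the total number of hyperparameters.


A generalized Pareto prior has 3 hyperparameters per parameter.
Total = 20 * 3 = 60

60


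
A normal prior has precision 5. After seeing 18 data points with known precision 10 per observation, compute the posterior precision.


In the conjugate normal model, precisions add:
tau_posterior = tau_prior + n * tau_data
= 5 + 18*10 = 185

185


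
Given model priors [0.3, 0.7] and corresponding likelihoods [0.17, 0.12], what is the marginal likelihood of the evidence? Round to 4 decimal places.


P(E) = sum_i P(M_i) P(E|M_i)
= 0.051 + 0.084
= 0.135

0.135


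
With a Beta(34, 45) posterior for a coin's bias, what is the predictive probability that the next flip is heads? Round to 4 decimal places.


The predictive probability equals the posterior mean.
P(next = heads) = alpha / (alpha + beta)
= 34 / 79 = 0.4304

0.4304


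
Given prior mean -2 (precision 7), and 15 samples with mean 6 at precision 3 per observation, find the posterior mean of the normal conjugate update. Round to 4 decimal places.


The posterior mean is a precision-weighted average of prior and data.
Post. prec. = 7 + 45 = 52
Post. mean = (-14 + 270)/52 = 256/52 = 4.9231

4.9231


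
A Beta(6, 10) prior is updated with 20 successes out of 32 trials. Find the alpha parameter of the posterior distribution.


In the Beta-Binomial conjugate update:
alpha_post = alpha_prior + successes
= 6 + 20
= 26

26


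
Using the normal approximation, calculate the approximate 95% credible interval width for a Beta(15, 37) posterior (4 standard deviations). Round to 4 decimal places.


Var(Beta) = 15*37/(52^2 * 53) = 0.0039
SD = 0.0622
Width ~ 4*SD = 0.2489

0.2489


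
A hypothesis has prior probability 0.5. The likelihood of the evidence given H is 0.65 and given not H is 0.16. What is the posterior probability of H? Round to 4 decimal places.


Using Bayes' theorem:
P(E) = 0.5 * 0.65 + 0.5 * 0.16
P(E) = 0.405
P(H|E) = (0.5 * 0.65) / 0.405 = 0.8025

0.8025


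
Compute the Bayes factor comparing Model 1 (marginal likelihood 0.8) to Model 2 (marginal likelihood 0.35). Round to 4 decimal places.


BF12 = marginal likelihood of M1 / marginal likelihood of M2
= 0.8/0.35
= 2.2857

2.2857


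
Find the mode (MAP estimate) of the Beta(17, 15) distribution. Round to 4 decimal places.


For Beta(a,b) with a,b > 1:
Mode = (a-1)/(a+b-2) = (17-1)/(32-2)
= 16/30 = 0.5333

0.5333


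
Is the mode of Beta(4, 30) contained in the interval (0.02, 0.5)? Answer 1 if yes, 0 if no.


Mode = (a-1)/(a+b-2) = 3/32 = 0.0938
Interval: (0.02, 0.5)
Contains mode? 1

1


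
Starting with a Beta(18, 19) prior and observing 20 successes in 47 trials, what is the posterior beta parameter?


Posterior beta = prior beta + failures
Failures = 47 - 20 = 27
beta_post = 19 + 27 = 46

46


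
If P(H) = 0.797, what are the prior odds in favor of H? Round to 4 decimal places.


Prior odds = P(H) / (1 - P(H))
= 0.797 / 0.203
= 3.9261

3.9261


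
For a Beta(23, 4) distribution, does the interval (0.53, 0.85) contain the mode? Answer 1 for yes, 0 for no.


Mode of Beta(a,b) = (a-1)/(a+b-2)
= (23-1)/(23+4-2) = 0.88
Check: 0.53 <= 0.88 <= 0.85?
Result: 0

0


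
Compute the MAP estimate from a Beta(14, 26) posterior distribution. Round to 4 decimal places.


MAP = mode of Beta distribution
= (alpha - 1)/(alpha + beta - 2)
= (14-1)/(14+26-2)
= 13/38 = 0.3421

0.3421


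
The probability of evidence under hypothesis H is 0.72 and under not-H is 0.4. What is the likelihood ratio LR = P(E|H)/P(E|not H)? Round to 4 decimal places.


LR = 0.72 / 0.4
= 1.8

1.8


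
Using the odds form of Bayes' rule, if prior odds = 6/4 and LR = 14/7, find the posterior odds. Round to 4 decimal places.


Bayes' rule in odds form: posterior odds = prior odds * LR
= (6 * 14) / (4 * 7)
= 84/28 = 3.0

3.0


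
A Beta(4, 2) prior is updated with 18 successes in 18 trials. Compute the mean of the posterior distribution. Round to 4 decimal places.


After update: Beta(22, 2)
Mean = 22 / (22 + 2) = 22 / 24
= 0.9167

0.9167


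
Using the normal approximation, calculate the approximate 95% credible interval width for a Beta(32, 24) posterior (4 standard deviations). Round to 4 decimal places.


Var(Beta) = 32*24/(56^2 * 57) = 0.0043
SD = 0.0655
Width ~ 4*SD = 0.2622

0.2622


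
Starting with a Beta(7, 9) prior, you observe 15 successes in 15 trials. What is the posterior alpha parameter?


For a Beta-Binomial conjugate model:
Posterior alpha = prior alpha + number of successes
= 7 + 15 = 22

22


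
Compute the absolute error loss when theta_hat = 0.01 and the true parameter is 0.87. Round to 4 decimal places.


L = |theta_hat - theta_true|
= |0.01 - 0.87| = 0.86

0.86


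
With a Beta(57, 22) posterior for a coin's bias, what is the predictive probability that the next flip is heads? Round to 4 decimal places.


The predictive probability equals the posterior mean.
P(next = heads) = alpha / (alpha + beta)
= 57 / 79 = 0.7215

0.7215


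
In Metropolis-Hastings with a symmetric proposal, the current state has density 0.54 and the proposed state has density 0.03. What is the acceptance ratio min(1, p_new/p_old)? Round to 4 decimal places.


Ratio = p_new / p_old = 0.03 / 0.54 = 0.0556
Acceptance = min(1, 0.0556) = 0.0556

0.0556


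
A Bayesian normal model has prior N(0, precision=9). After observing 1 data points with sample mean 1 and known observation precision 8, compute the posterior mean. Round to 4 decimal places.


Posterior mean = (prior_precision * prior_mean + n * data_precision * data_mean) / (prior_precision + n * data_precision)
Numerator = 9*0 + 1*8*1 = 8
Denominator = 9 + 1*8 = 17
Posterior mean = 0.4706

0.4706


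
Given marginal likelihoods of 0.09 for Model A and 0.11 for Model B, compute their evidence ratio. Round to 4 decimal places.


Ratio = ML(A) / ML(B) = 0.09/0.11
= 0.8182

0.8182


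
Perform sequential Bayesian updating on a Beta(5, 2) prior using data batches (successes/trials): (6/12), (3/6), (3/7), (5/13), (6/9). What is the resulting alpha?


Accumulate successes: 23
Posterior alpha = prior alpha + sum of successes
= 5 + 23 = 28

28


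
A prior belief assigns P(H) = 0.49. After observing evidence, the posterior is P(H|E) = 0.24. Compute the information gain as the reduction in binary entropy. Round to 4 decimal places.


H(prior) = -0.49*log2(0.49) - 0.51*log2(0.51)
= 0.9997
H(post) = -0.24*log2(0.24) - 0.76*log2(0.76)
= 0.795
IG = 0.9997 - 0.795 = 0.2047

0.2047


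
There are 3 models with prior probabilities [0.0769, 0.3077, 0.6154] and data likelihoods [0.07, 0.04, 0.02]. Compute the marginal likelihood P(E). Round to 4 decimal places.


P(E) = sum over models of P(M_i) * P(E|M_i)
= 0.0769*0.07 + 0.3077*0.04 + 0.6154*0.02
= 0.03

0.03


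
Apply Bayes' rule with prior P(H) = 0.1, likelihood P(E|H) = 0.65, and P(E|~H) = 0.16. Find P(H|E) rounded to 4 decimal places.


Step 1: Compute marginal P(E) = P(E|H)P(H) + P(E|~H)P(~H)
= 0.65*0.1 + 0.16*0.9 = 0.209
Step 2: P(H|E) = P(E|H)P(H)/P(E) = 0.065/0.209
= 0.311

0.311


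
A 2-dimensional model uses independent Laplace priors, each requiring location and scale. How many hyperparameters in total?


Per parameter: 2 (location and scale).
Total = 2 * 2 = 4

4


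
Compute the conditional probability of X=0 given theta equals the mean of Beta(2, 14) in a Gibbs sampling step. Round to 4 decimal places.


Mean of Beta(2, 14) = 0.125
P(X=0 | theta=0.125) = 0.875

0.875


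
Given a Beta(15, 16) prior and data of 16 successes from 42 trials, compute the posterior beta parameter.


Number of failures = 42 - 16 = 26
Posterior beta = 16 + 26 = 42

42


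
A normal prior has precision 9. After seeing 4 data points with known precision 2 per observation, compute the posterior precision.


In the conjugate normal model, precisions add:
tau_posterior = tau_prior + n * tau_data
= 9 + 4*2 = 17

17


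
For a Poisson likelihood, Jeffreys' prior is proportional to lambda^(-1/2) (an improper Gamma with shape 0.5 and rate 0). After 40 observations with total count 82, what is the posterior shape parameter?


Jeffreys' prior for Poisson is proportional to lambda^(-1/2).
Posterior is Gamma(0.5 + S, 0 + n) = Gamma(0.5 + 82, 40).
Posterior shape = 0.5 + S = 0.5 + 82 = 82.5

82.5


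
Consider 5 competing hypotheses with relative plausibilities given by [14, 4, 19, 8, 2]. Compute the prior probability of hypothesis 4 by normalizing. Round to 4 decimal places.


Sum of weights = 14 + 4 + 19 + 8 + 2 = 47
Normalized prior for H4 = 8 / 47
= 0.1702

0.1702


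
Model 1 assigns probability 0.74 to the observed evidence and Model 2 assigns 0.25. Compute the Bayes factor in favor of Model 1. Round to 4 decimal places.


BF = P(data|M1) / P(data|M2)
= 0.74 / 0.25 = 2.96

2.96


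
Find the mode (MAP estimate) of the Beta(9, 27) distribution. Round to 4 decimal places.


For Beta(a,b) with a,b > 1:
Mode = (a-1)/(a+b-2) = (9-1)/(36-2)
= 8/34 = 0.2353

0.2353


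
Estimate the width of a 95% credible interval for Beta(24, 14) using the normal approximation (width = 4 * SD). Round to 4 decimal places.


For Beta(a,b): Var = ab/((a+b)^2(a+b+1))
Var = 0.006, SD = 0.0772
Approximate 95% CI width = 4 * 0.0772 = 0.309

0.309


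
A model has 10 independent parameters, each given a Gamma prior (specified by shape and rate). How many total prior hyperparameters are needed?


Each Gamma prior needs 2 hyperparameters (shape and rate).
Total = 2 * 10 = 20

20


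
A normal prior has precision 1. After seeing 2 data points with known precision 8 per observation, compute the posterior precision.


In the conjugate normal model, precisions add:
tau_posterior = tau_prior + n * tau_data
= 1 + 2*8 = 17

17


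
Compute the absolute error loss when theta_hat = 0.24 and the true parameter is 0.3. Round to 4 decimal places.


L = |theta_hat - theta_true|
= |0.24 - 0.3| = 0.06

0.06


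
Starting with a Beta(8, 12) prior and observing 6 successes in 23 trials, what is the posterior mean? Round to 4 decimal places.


Posterior parameters: alpha = 8 + 6 = 14
beta = 12 + 17 = 29
Posterior mean = alpha / (alpha + beta) = 14 / 43
= 0.3256

0.3256


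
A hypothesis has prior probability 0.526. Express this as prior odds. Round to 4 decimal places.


Odds = P(H) / P(not H) = 0.526 / 0.474
= 1.1097

1.1097


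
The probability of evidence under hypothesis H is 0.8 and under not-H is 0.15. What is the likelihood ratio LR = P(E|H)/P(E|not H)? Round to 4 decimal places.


LR = 0.8 / 0.15
= 5.3333

5.3333


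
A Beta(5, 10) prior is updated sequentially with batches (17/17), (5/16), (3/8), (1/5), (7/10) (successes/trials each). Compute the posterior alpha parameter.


Sequential conjugate updating is equivalent to a single batch update.
Total successes across all batches = 33
alpha_posterior = alpha_prior + total_successes = 5 + 33
= 38

38


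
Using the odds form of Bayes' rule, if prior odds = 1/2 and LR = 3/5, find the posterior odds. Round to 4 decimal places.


Bayes' rule in odds form: posterior odds = prior odds * LR
= (1 * 3) / (2 * 5)
= 3/10 = 0.3

0.3


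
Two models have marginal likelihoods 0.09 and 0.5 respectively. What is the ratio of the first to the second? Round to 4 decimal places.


Evidence ratio = 0.09 / 0.5
= 0.18

0.18


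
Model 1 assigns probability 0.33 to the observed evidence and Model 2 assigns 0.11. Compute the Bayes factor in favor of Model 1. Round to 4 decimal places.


BF = P(data|M1) / P(data|M2)
= 0.33 / 0.11 = 3.0

3.0


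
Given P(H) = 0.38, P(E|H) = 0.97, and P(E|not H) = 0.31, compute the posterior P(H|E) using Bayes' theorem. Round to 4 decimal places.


By Bayes' theorem: P(H|E) = P(E|H)*P(H) / P(E)
P(E) = P(E|H)*P(H) + P(E|not H)*P(not H)
P(E) = 0.97*0.38 + 0.31*0.62 = 0.5608
P(H|E) = 0.97*0.38 / 0.5608 = 0.6573

0.6573


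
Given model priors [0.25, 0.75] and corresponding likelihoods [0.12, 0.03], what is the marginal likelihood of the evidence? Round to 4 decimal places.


P(E) = sum_i P(M_i) P(E|M_i)
= 0.03 + 0.0225
= 0.0525

0.0525


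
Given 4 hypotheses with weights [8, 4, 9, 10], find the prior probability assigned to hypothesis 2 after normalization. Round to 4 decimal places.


To normalize, divide each weight by the sum of all weights.
Sum = 31
Prior(H2) = 4/31 = 0.129

0.129


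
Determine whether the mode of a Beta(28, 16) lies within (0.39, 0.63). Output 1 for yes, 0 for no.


First find the mode: (a-1)/(a+b-2) = 0.6429
Is 0.6429 in (0.39, 0.63)? 0

0


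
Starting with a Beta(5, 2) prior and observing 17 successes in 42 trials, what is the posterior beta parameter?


Posterior beta = prior beta + failures
Failures = 42 - 17 = 25
beta_post = 2 + 25 = 27

27


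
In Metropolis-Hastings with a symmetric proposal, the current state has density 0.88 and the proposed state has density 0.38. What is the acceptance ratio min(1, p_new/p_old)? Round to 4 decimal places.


Ratio = p_new / p_old = 0.38 / 0.88 = 0.4318
Acceptance = min(1, 0.4318) = 0.4318

0.4318


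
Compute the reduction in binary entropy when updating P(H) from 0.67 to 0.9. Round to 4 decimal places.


H_before = -p*log2(p) - (1-p)*log2(1-p) for p=0.67: 0.9149
H_after for p=0.9: 0.469
Reduction = 0.9149 - 0.469 = 0.4459

0.4459


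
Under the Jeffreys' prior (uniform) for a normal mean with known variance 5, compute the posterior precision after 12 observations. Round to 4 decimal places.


Prior precision = 0 (flat prior).
Post. prec. = 0 + n/var = 12/5 = 2.4

2.4


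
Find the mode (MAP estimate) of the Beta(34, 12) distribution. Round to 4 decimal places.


For Beta(a,b) with a,b > 1:
Mode = (a-1)/(a+b-2) = (34-1)/(46-2)
= 33/44 = 0.75

0.75


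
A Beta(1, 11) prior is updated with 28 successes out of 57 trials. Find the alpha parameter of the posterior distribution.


In the Beta-Binomial conjugate update:
alpha_post = alpha_prior + successes
= 1 + 28
= 29

29


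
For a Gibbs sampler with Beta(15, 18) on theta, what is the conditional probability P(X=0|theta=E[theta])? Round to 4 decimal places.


E[theta] = 15/(15+18) = 0.4545
P(X=0|theta) = 1 - theta = 0.5455

0.5455


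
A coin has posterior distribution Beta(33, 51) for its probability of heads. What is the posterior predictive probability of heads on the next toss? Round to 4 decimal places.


Posterior predictive = E[theta] = alpha/(alpha+beta)
= 33/84
= 0.3929

0.3929
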